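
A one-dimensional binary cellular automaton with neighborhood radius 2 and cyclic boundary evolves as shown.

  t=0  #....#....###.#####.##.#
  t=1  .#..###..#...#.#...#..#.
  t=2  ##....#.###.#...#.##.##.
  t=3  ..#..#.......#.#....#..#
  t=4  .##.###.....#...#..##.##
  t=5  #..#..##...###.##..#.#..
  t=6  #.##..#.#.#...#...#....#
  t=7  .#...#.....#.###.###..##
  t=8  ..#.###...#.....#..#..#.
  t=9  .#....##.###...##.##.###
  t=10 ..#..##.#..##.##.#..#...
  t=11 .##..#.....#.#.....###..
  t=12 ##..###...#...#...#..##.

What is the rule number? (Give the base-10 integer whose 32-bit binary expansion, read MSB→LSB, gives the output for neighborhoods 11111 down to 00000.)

419725660

  #####|.  b31=0 t=0,i=16
  ####.|.  b30=0 t=0,i=17
  ###.#|.  b29=0 t=0,i=12
  ###..|#  b28=1 t=1,i=6
  ##.##|#  b27=1 t=0,i=13
  ##.#.|.  b26=0 t=2,i=11
  ##..#|.  b25=0 t=1,i=7
  ##...|#  b24=1 t=0,i=1
  #.###|.  b23=0 t=0,i=14
  #.##.|.  b22=0 t=0,i=20
  #.#.#|.  b21=0 t=6,i=8
  #.#..|.  b20=0 t=1,i=15
  #..##|.  b19=0 t=1,i=3
  #..#.|#  b18=1 t=1,i=0
  #...#|.  b17=0 t=1,i=11
  #....|.  b16=0 t=0,i=2
  .####|#  b15=1 t=0,i=15
  .###.|.  b14=0 t=0,i=11
  .##.#|.  b13=0 t=0,i=21
  .##..|.  b12=0 t=0,i=0
  .#.##|.  b11=0 t=2,i=7
  .#.#.|.  b10=0 t=1,i=14
  .#..#|.  b9=0 t=1,i=2
  .#...|#  b8=1 t=0,i=6
  ..###|.  b7=0 t=0,i=10
  ..##.|#  b6=1 t=4,i=19
  ..#.#|.  b5=0 t=1,i=13
  ..#..|#  b4=1 t=0,i=5
  ...##|#  b3=1 t=0,i=9
  ...#.|#  b2=1 t=0,i=4
  ....#|.  b1=0 t=0,i=3
  .....|.  b0=0 t=3,i=8
  bits 00011001000001001000000101011100 = 419725660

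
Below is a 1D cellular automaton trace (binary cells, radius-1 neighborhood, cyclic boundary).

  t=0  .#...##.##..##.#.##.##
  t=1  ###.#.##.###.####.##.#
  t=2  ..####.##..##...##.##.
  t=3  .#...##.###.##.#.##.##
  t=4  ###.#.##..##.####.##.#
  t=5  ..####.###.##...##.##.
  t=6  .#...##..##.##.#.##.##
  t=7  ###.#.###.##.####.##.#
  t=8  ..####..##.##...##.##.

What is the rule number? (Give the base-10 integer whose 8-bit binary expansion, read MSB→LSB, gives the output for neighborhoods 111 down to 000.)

  ###|.  b7=0 t=1,i=0
  ##.|#  b6=1 t=0,i=6
  #.#|#  b5=1 t=0,i=0
  #..|#  b4=1 t=0,i=2
  .##|.  b3=0 t=0,i=5
  .#.|#  b2=1 t=0,i=1
  ..#|#  b1=1 t=0,i=4
  ...|.  b0=0 t=0,i=3
  bits 01110110 = 118

118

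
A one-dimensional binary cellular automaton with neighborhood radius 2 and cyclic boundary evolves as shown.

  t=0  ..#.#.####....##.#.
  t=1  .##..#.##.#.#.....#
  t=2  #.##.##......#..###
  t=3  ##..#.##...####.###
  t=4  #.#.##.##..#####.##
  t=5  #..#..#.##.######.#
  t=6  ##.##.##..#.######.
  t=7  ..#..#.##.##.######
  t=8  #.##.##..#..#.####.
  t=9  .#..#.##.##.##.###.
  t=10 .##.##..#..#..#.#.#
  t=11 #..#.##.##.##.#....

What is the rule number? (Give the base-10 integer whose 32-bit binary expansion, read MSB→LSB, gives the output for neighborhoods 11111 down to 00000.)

  nb #####: next=#  (t=3,i=18, bit31=1)
  nb ####.: next=#  (t=0,i=8, bit30=1)
  nb ###.#: next=#  (t=2,i=0, bit29=1)
  nb ###..: next=.  (t=0,i=9, bit28=0)
  nb ##.##: next=#  (t=2,i=1, bit27=1)
  nb ##.#.: next=.  (t=0,i=16, bit26=0)
  nb ##..#: next=#  (t=1,i=3, bit25=1)
  nb ##...: next=#  (t=0,i=10, bit24=1)
  nb #.###: next=.  (t=0,i=6, bit23=0)
  nb #.##.: next=.  (t=1,i=1, bit22=0)
  nb #.#.#: next=.  (t=0,i=4, bit21=0)
  nb #.#..: next=.  (t=0,i=17, bit20=0)
  nb #..##: next=.  (t=2,i=15, bit19=0)
  nb #..#.: next=.  (t=1,i=4, bit18=0)
  nb #...#: next=.  (t=0,i=0, bit17=0)
  nb #....: next=.  (t=0,i=11, bit16=0)
  nb .####: next=#  (t=0,i=7, bit15=1)
  nb .###.: next=#  (t=4,i=18, bit14=1)
  nb .##.#: next=.  (t=0,i=15, bit13=0)
  nb .##..: next=#  (t=1,i=2, bit12=1)
  nb .#.##: next=#  (t=0,i=5, bit11=1)
  nb .#.#.: next=.  (t=0,i=3, bit10=0)
  nb .#..#: next=#  (t=2,i=14, bit9=1)
  nb .#...: next=#  (t=0,i=18, bit8=1)
  nb ..###: next=#  (t=2,i=16, bit7=1)
  nb ..##.: next=.  (t=0,i=14, bit6=0)
  nb ..#.#: next=#  (t=0,i=2, bit5=1)
  nb ..#..: next=#  (t=2,i=13, bit4=1)
  nb ...##: next=.  (t=0,i=13, bit3=0)
  nb ...#.: next=#  (t=0,i=1, bit2=1)
  nb ....#: next=#  (t=0,i=12, bit1=1)
  nb .....: next=.  (t=1,i=15, bit0=0)
  bits 11101011000000001101101110110110 = 3942702006

3942702006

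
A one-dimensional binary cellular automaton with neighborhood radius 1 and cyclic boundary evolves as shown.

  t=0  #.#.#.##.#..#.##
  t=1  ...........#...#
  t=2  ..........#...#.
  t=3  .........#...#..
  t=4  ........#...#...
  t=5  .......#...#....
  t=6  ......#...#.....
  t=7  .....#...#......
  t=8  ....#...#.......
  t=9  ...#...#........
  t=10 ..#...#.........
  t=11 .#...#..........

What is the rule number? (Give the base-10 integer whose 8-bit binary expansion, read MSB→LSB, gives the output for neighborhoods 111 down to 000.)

  ###|#  b7=1 t=0,i=15
  ##.|.  b6=0 t=0,i=0
  #.#|.  b5=0 t=0,i=1
  #..|.  b4=0 t=0,i=10
  .##|.  b3=0 t=0,i=6
  .#.|.  b2=0 t=0,i=2
  ..#|#  b1=1 t=0,i=11
  ...|.  b0=0 t=1,i=1
  bits 10000010 = 130

130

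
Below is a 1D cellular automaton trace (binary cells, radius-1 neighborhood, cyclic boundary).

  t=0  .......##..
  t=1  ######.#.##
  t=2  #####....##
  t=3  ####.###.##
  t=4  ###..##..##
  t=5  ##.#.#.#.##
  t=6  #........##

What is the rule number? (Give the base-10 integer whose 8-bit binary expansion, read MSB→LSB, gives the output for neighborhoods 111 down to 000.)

  [7] ### => #  t=1,i=0
  [6] ##. => .  t=0,i=8
  [5] #.# => .  t=1,i=6
  [4] #.. => #  t=0,i=9
  [3] .## => #  t=0,i=7
  [2] .#. => .  t=1,i=7
  [1] ..# => .  t=0,i=6
  [0] ... => #  t=0,i=0
  bits 10011001 = 153

153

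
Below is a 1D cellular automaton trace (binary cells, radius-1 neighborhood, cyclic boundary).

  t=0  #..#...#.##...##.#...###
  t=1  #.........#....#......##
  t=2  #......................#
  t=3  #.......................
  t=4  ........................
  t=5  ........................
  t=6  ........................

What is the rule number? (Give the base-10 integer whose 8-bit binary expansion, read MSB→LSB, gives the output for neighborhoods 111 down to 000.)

192

  ### -> #   bit 7 = 1  t=0,i=22
  ##. -> #   bit 6 = 1  t=0,i=0
  #.# -> .   bit 5 = 0  t=0,i=8
  #.. -> .   bit 4 = 0  t=0,i=1
  .## -> .   bit 3 = 0  t=0,i=9
  .#. -> .   bit 2 = 0  t=0,i=3
  ..# -> .   bit 1 = 0  t=0,i=2
  ... -> .   bit 0 = 0  t=0,i=5
  bits 11000000 = 192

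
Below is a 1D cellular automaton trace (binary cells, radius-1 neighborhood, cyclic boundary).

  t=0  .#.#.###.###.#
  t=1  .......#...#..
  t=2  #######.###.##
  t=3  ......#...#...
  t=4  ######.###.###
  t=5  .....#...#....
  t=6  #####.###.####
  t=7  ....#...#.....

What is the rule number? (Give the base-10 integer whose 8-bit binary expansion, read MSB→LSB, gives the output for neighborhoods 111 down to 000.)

  ### -> .   bit 7 = 0  t=0,i=6
  ##. -> #   bit 6 = 1  t=0,i=7
  #.# -> .   bit 5 = 0  t=0,i=0
  #.. -> #   bit 4 = 1  t=1,i=8
  .## -> .   bit 3 = 0  t=0,i=5
  .#. -> .   bit 2 = 0  t=0,i=1
  ..# -> #   bit 1 = 1  t=1,i=6
  ... -> #   bit 0 = 1  t=1,i=0
  bits 01010011 = 83

83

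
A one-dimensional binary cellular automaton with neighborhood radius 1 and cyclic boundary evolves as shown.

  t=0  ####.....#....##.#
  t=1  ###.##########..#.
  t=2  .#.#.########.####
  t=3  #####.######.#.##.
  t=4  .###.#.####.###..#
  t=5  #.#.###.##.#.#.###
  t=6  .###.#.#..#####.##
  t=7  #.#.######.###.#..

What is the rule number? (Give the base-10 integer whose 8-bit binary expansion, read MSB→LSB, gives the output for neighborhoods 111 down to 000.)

  [7] ### => #  t=0,i=0
  [6] ##. => .  t=0,i=3
  [5] #.# => #  t=0,i=16
  [4] #.. => #  t=0,i=4
  [3] .## => .  t=0,i=14
  [2] .#. => #  t=0,i=9
  [1] ..# => #  t=0,i=8
  [0] ... => #  t=0,i=5
  bits 10110111 = 183

183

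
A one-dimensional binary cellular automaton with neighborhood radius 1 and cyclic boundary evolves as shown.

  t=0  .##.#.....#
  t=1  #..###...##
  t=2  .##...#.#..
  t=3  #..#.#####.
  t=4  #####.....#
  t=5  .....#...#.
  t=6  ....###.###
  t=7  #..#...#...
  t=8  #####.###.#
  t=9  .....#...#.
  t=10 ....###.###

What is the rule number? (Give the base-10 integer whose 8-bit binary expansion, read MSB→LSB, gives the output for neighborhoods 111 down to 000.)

54

  nb ###: next=.  (t=1,i=4, bit7=0)
  nb ##.: next=.  (t=0,i=2, bit6=0)
  nb #.#: next=#  (t=0,i=0, bit5=1)
  nb #..: next=#  (t=0,i=5, bit4=1)
  nb .##: next=.  (t=0,i=1, bit3=0)
  nb .#.: next=#  (t=0,i=4, bit2=1)
  nb ..#: next=#  (t=0,i=9, bit1=1)
  nb ...: next=.  (t=0,i=6, bit0=0)
  bits 00110110 = 54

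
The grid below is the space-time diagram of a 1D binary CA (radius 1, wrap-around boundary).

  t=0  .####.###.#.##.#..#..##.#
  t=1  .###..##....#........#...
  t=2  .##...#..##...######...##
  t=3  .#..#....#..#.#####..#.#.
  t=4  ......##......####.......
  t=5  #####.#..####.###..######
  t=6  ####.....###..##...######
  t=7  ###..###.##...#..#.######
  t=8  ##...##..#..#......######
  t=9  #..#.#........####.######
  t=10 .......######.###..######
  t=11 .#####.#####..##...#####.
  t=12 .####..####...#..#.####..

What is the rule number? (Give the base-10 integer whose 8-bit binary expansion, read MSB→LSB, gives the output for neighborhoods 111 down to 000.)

  nb ###: next=#  (t=0,i=2, bit7=1)
  nb ##.: next=.  (t=0,i=4, bit6=0)
  nb #.#: next=.  (t=0,i=0, bit5=0)
  nb #..: next=.  (t=0,i=16, bit4=0)
  nb .##: next=#  (t=0,i=1, bit3=1)
  nb .#.: next=.  (t=0,i=10, bit2=0)
  nb ..#: next=.  (t=0,i=17, bit1=0)
  nb ...: next=#  (t=1,i=9, bit0=1)
  bits 10001001 = 137

137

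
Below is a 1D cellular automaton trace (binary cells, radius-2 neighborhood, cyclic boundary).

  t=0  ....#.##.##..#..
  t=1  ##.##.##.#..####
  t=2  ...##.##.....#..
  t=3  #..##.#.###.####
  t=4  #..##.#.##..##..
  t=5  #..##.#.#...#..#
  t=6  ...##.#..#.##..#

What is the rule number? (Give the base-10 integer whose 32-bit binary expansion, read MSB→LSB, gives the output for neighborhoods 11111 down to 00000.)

300278133

  nb #####: next=.  (t=1,i=14, bit31=0)
  nb ####.: next=.  (t=1,i=0, bit30=0)
  nb ###.#: next=.  (t=1,i=1, bit29=0)
  nb ###..: next=#  (t=3,i=0, bit28=1)
  nb ##.##: next=.  (t=0,i=8, bit27=0)
  nb ##.#.: next=.  (t=1,i=8, bit26=0)
  nb ##..#: next=.  (t=0,i=11, bit25=0)
  nb ##...: next=#  (t=2,i=8, bit24=1)
  nb #.###: next=#  (t=3,i=8, bit23=1)
  nb #.##.: next=#  (t=0,i=6, bit22=1)
  nb #.#.#: next=#  (t=3,i=6, bit21=1)
  nb #.#..: next=.  (t=1,i=9, bit20=0)
  nb #..##: next=.  (t=1,i=11, bit19=0)
  nb #..#.: next=#  (t=0,i=12, bit18=1)
  nb #...#: next=.  (t=5,i=10, bit17=0)
  nb #....: next=#  (t=0,i=15, bit16=1)
  nb .####: next=#  (t=1,i=13, bit15=1)
  nb .###.: next=#  (t=3,i=9, bit14=1)
  nb .##.#: next=#  (t=0,i=7, bit13=1)
  nb .##..: next=.  (t=0,i=10, bit12=0)
  nb .#.##: next=.  (t=0,i=5, bit11=0)
  nb .#.#.: next=.  (t=5,i=7, bit10=0)
  nb .#..#: next=.  (t=1,i=10, bit9=0)
  nb .#...: next=#  (t=0,i=14, bit8=1)
  nb ..###: next=.  (t=1,i=12, bit7=0)
  nb ..##.: next=#  (t=2,i=3, bit6=1)
  nb ..#.#: next=#  (t=0,i=4, bit5=1)
  nb ..#..: next=#  (t=0,i=13, bit4=1)
  nb ...##: next=.  (t=2,i=2, bit3=0)
  nb ...#.: next=#  (t=0,i=3, bit2=1)
  nb ....#: next=.  (t=0,i=2, bit1=0)
  nb .....: next=#  (t=0,i=0, bit0=1)
  bits 00010001111001011110000101110101 = 300278133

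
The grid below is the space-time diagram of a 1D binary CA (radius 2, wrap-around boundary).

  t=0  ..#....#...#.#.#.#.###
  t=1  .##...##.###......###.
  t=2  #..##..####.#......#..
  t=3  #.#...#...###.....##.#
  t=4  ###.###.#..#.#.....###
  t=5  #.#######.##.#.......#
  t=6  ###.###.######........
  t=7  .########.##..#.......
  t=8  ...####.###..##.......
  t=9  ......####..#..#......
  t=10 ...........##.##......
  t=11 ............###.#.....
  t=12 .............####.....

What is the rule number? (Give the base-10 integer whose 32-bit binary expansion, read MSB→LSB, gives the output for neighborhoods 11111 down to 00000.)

  ##### -> #   bit 31 = 1  t=4,i=0
  ####. -> .   bit 30 = 0  t=2,i=9
  ###.# -> #   bit 29 = 1  t=2,i=10
  ###.. -> .   bit 28 = 0  t=0,i=21
  ##.## -> #   bit 27 = 1  t=1,i=8
  ##.#. -> #   bit 26 = 1  t=2,i=11
  ##..# -> .   bit 25 = 0  t=0,i=0
  ##... -> #   bit 24 = 1  t=1,i=3
  #.### -> #   bit 23 = 1  t=0,i=19
  #.##. -> #   bit 22 = 1  t=3,i=21
  #.#.# -> .   bit 21 = 0  t=0,i=13
  #.#.. -> #   bit 20 = 1  t=2,i=12
  #..## -> #   bit 19 = 1  t=1,i=0
  #..#. -> #   bit 18 = 1  t=0,i=1
  #...# -> #   bit 17 = 1  t=0,i=9
  #.... -> .   bit 16 = 0  t=0,i=4
  .#### -> .   bit 15 = 0  t=2,i=8
  .###. -> #   bit 14 = 1  t=0,i=20
  .##.# -> #   bit 13 = 1  t=1,i=7
  .##.. -> .   bit 12 = 0  t=1,i=2
  .#.## -> #   bit 11 = 1  t=0,i=18
  .#.#. -> .   bit 10 = 0  t=0,i=12
  .#..# -> .   bit 9 = 0  t=2,i=1
  .#... -> .   bit 8 = 0  t=0,i=3
  ..### -> .   bit 7 = 0  t=1,i=18
  ..##. -> .   bit 6 = 0  t=1,i=1
  ..#.# -> #   bit 5 = 1  t=0,i=11
  ..#.. -> #   bit 4 = 1  t=0,i=2
  ...## -> .   bit 3 = 0  t=1,i=5
  ...#. -> #   bit 2 = 1  t=0,i=6
  ....# -> .   bit 1 = 0  t=0,i=5
  ..... -> .   bit 0 = 0  t=1,i=14
  bits 10101101110111100110100000110100 = 2917034036

2917034036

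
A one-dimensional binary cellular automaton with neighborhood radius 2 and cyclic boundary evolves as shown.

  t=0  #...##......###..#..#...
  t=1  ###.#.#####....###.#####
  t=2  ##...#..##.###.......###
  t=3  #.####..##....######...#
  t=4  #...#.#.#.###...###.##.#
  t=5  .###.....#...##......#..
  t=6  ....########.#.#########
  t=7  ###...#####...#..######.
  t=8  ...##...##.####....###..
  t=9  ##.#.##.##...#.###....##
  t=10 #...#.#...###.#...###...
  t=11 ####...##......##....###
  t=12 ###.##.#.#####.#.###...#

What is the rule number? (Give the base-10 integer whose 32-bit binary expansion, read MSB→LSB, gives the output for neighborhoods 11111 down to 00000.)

  nb #####: next=#  (t=1,i=0, bit31=1)
  nb ####.: next=#  (t=1,i=1, bit30=1)
  nb ###.#: next=.  (t=1,i=2, bit29=0)
  nb ###..: next=.  (t=0,i=14, bit28=0)
  nb ##.##: next=.  (t=1,i=18, bit27=0)
  nb ##.#.: next=.  (t=1,i=3, bit26=0)
  nb ##..#: next=#  (t=0,i=15, bit25=1)
  nb ##...: next=#  (t=0,i=6, bit24=1)
  nb #.###: next=.  (t=1,i=6, bit23=0)
  nb #.##.: next=.  (t=4,i=20, bit22=0)
  nb #.#.#: next=.  (t=1,i=4, bit21=0)
  nb #.#..: next=.  (t=10,i=6, bit20=0)
  nb #..##: next=.  (t=2,i=7, bit19=0)
  nb #..#.: next=#  (t=0,i=16, bit18=1)
  nb #...#: next=#  (t=0,i=2, bit17=1)
  nb #....: next=#  (t=0,i=7, bit16=1)
  nb .####: next=.  (t=1,i=7, bit15=0)
  nb .###.: next=.  (t=0,i=13, bit14=0)
  nb .##.#: next=#  (t=2,i=9, bit13=1)
  nb .##..: next=.  (t=0,i=5, bit12=0)
  nb .#.##: next=#  (t=1,i=5, bit11=1)
  nb .#.#.: next=.  (t=4,i=5, bit10=0)
  nb .#..#: next=.  (t=0,i=18, bit9=0)
  nb .#...: next=#  (t=0,i=1, bit8=1)
  nb ..###: next=.  (t=0,i=12, bit7=0)
  nb ..##.: next=#  (t=0,i=4, bit6=1)
  nb ..#.#: next=.  (t=4,i=4, bit5=0)
  nb ..#..: next=#  (t=0,i=0, bit4=1)
  nb ...##: next=.  (t=0,i=3, bit3=0)
  nb ...#.: next=#  (t=0,i=23, bit2=1)
  nb ....#: next=#  (t=0,i=10, bit1=1)
  nb .....: next=#  (t=0,i=8, bit0=1)
  bits 11000011000001110010100101010111 = 3272026455

3272026455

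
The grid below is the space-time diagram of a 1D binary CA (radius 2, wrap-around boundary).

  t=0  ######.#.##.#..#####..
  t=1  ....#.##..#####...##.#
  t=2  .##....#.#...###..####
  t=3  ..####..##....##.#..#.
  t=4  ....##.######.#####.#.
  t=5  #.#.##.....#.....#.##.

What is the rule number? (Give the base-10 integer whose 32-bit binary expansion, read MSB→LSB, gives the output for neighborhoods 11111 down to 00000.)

  [31] ##### => .  t=0,i=2
  [30] ####. => #  t=0,i=4
  [29] ###.# => .  t=0,i=5
  [28] ###.. => #  t=0,i=19
  [27] ##.## => .  t=2,i=0
  [26] ##.#. => #  t=0,i=6
  [25] ##..# => .  t=0,i=20
  [24] ##... => #  t=1,i=15
  [23] #.### => .  t=4,i=7
  [22] #.##. => .  t=0,i=9
  [21] #.#.# => #  t=0,i=7
  [20] #.#.. => #  t=0,i=12
  [19] #..## => #  t=0,i=14
  [18] #..#. => .  t=3,i=19
  [17] #...# => .  t=1,i=16
  [16] #.... => #  t=1,i=1
  [15] .#### => .  t=0,i=1
  [14] .###. => #  t=2,i=14
  [13] .##.# => #  t=0,i=10
  [12] .##.. => #  t=1,i=7
  [11] .#.## => .  t=0,i=8
  [10] .#.#. => #  t=2,i=8
  [9] .#..# => #  t=0,i=13
  [8] .#... => .  t=1,i=0
  [7] ..### => .  t=0,i=0
  [6] ..##. => #  t=1,i=18
  [5] ..#.# => .  t=1,i=4
  [4] ..#.. => #  t=3,i=20
  [3] ...## => .  t=1,i=17
  [2] ...#. => .  t=1,i=3
  [1] ....# => #  t=1,i=2
  [0] ..... => .  t=4,i=1
  bits 01010101001110010111011001010010 = 1429829202

1429829202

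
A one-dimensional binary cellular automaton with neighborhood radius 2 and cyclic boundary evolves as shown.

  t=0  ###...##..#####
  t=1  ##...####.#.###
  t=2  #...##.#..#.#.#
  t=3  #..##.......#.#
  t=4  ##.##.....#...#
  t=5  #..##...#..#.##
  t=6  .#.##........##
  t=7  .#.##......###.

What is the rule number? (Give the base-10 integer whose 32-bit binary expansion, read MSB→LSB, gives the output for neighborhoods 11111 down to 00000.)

  #####|#  b31=1 t=0,i=0
  ####.|#  b30=1 t=0,i=1
  ###.#|.  b29=0 t=1,i=8
  ###..|.  b28=0 t=0,i=2
  ##.##|.  b27=0 t=4,i=2
  ##.#.|.  b26=0 t=1,i=9
  ##..#|#  b25=1 t=0,i=8
  ##...|.  b24=0 t=0,i=3
  #.###|#  b23=1 t=1,i=12
  #.##.|#  b22=1 t=2,i=14
  #.#.#|#  b21=1 t=1,i=10
  #.#..|.  b20=0 t=2,i=7
  #..##|.  b19=0 t=0,i=9
  #..#.|.  b18=0 t=2,i=9
  #...#|.  b17=0 t=0,i=4
  #....|.  b16=0 t=3,i=6
  .####|.  b15=0 t=0,i=11
  .###.|#  b14=1 t=4,i=0
  .##.#|.  b13=0 t=2,i=5
  .##..|#  b12=1 t=0,i=7
  .#.##|.  b11=0 t=1,i=11
  .#.#.|.  b10=0 t=2,i=11
  .#..#|.  b9=0 t=2,i=8
  .#...|#  b8=1 t=4,i=11
  ..###|#  b7=1 t=0,i=10
  ..##.|#  b6=1 t=0,i=6
  ..#.#|.  b5=0 t=2,i=10
  ..#..|.  b4=0 t=4,i=10
  ...##|#  b3=1 t=0,i=5
  ...#.|.  b2=0 t=3,i=11
  ....#|#  b1=1 t=3,i=10
  .....|.  b0=0 t=3,i=7
  bits 11000010111000000101000111001010 = 3269480906

3269480906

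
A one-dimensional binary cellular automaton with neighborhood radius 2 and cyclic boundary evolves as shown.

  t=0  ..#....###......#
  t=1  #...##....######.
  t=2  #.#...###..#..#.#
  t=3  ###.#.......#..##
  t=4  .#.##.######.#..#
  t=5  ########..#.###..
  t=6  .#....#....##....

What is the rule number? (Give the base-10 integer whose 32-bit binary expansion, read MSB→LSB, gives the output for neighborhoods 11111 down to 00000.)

1307815431

  ##### -> .   bit 31 = 0  t=1,i=12
  ####. -> #   bit 30 = 1  t=1,i=14
  ###.# -> .   bit 29 = 0  t=1,i=15
  ###.. -> .   bit 28 = 0  t=0,i=9
  ##.## -> #   bit 27 = 1  t=4,i=5
  ##.#. -> #   bit 26 = 1  t=1,i=16
  ##..# -> .   bit 25 = 0  t=2,i=9
  ##... -> #   bit 24 = 1  t=0,i=10
  #.### -> #   bit 23 = 1  t=4,i=6
  #.##. -> #   bit 22 = 1  t=2,i=16
  #.#.# -> #   bit 21 = 1  t=4,i=1
  #.#.. -> #   bit 20 = 1  t=1,i=0
  #..## -> .   bit 19 = 0  t=3,i=14
  #..#. -> .   bit 18 = 0  t=0,i=1
  #...# -> #   bit 17 = 1  t=1,i=2
  #.... -> #   bit 16 = 1  t=0,i=4
  .#### -> #   bit 15 = 1  t=1,i=11
  .###. -> .   bit 14 = 0  t=0,i=8
  .##.# -> #   bit 13 = 1  t=2,i=0
  .##.. -> .   bit 12 = 0  t=1,i=5
  .#.## -> #   bit 11 = 1  t=2,i=15
  .#.#. -> #   bit 10 = 1  t=4,i=0
  .#..# -> #   bit 9 = 1  t=0,i=0
  .#... -> .   bit 8 = 0  t=0,i=3
  ..### -> .   bit 7 = 0  t=0,i=7
  ..##. -> .   bit 6 = 0  t=1,i=4
  ..#.# -> .   bit 5 = 0  t=2,i=14
  ..#.. -> .   bit 4 = 0  t=0,i=2
  ...## -> .   bit 3 = 0  t=0,i=6
  ...#. -> #   bit 2 = 1  t=0,i=15
  ....# -> #   bit 1 = 1  t=0,i=5
  ..... -> #   bit 0 = 1  t=0,i=12
  bits 01001101111100111010111000000111 = 1307815431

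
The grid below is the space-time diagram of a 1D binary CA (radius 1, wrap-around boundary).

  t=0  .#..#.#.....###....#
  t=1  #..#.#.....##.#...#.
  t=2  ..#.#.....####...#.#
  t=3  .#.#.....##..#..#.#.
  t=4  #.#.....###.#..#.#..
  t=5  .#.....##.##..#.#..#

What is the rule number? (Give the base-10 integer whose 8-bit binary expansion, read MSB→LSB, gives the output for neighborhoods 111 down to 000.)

106

  ###|.  b7=0 t=0,i=13
  ##.|#  b6=1 t=0,i=14
  #.#|#  b5=1 t=0,i=0
  #..|.  b4=0 t=0,i=2
  .##|#  b3=1 t=0,i=12
  .#.|.  b2=0 t=0,i=1
  ..#|#  b1=1 t=0,i=3
  ...|.  b0=0 t=0,i=8
  bits 01101010 = 106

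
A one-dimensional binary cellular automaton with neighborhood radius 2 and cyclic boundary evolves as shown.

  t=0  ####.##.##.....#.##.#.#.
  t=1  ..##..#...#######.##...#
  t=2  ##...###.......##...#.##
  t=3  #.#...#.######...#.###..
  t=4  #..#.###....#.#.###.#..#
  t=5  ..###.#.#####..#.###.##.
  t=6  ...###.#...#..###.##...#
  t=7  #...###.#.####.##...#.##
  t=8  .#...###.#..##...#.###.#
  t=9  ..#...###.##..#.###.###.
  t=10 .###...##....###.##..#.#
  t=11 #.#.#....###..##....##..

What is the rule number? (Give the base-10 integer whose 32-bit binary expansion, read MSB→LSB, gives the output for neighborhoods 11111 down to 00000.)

  #####|.  b31=0 t=1,i=12
  ####.|#  b30=1 t=0,i=2
  ###.#|#  b29=1 t=0,i=3
  ###..|.  b28=0 t=2,i=1
  ##.##|.  b27=0 t=0,i=4
  ##.#.|#  b26=1 t=0,i=19
  ##..#|.  b25=0 t=1,i=4
  ##...|#  b24=1 t=0,i=10
  #.###|.  b23=0 t=0,i=0
  #.##.|.  b22=0 t=0,i=5
  #.#.#|.  b21=0 t=0,i=20
  #.#..|.  b20=0 t=3,i=2
  #..##|#  b19=1 t=1,i=1
  #..#.|#  b18=1 t=1,i=5
  #...#|.  b17=0 t=1,i=8
  #....|#  b16=1 t=0,i=11
  .####|.  b15=0 t=0,i=1
  .###.|#  b14=1 t=2,i=6
  .##.#|#  b13=1 t=0,i=6
  .##..|.  b12=0 t=0,i=9
  .#.##|#  b11=1 t=0,i=16
  .#.#.|.  b10=0 t=0,i=21
  .#..#|#  b9=1 t=1,i=0
  .#...|#  b8=1 t=1,i=7
  ..###|.  b7=0 t=1,i=10
  ..##.|.  b6=0 t=1,i=2
  ..#.#|#  b5=1 t=0,i=15
  ..#..|#  b4=1 t=1,i=6
  ...##|.  b3=0 t=1,i=9
  ...#.|#  b2=1 t=0,i=14
  ....#|#  b1=1 t=0,i=13
  .....|#  b0=1 t=0,i=12
  bits 01100101000011010110101100110111 = 1695378231

1695378231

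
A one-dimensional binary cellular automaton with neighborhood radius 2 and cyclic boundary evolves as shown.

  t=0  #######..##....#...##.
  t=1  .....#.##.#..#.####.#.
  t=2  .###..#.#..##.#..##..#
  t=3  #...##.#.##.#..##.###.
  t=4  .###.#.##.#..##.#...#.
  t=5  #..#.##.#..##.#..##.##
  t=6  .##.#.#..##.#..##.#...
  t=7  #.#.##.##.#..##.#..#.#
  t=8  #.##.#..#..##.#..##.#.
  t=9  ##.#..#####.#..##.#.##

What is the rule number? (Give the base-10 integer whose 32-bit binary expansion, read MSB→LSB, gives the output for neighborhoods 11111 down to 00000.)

  #####|.  b31=0 t=0,i=2
  ####.|#  b30=1 t=0,i=5
  ###.#|#  b29=1 t=1,i=18
  ###..|.  b28=0 t=0,i=6
  ##.##|.  b27=0 t=0,i=21
  ##.#.|.  b26=0 t=1,i=9
  ##..#|#  b25=1 t=0,i=7
  ##...|.  b24=0 t=0,i=11
  #.###|.  b23=0 t=0,i=0
  #.##.|.  b22=0 t=1,i=7
  #.#.#|#  b21=1 t=3,i=7
  #.#..|.  b20=0 t=1,i=10
  #..##|#  b19=1 t=0,i=8
  #..#.|#  b18=1 t=1,i=12
  #...#|#  b17=1 t=0,i=17
  #....|.  b16=0 t=0,i=12
  .####|.  b15=0 t=0,i=1
  .###.|.  b14=0 t=2,i=2
  .##.#|#  b13=1 t=0,i=20
  .##..|#  b12=1 t=0,i=10
  .#.##|#  b11=1 t=1,i=6
  .#.#.|#  b10=1 t=2,i=7
  .#..#|#  b9=1 t=1,i=11
  .#...|#  b8=1 t=0,i=16
  ..###|.  b7=0 t=4,i=1
  ..##.|.  b6=0 t=0,i=9
  ..#.#|.  b5=0 t=1,i=5
  ..#..|#  b4=1 t=0,i=15
  ...##|#  b3=1 t=0,i=18
  ...#.|.  b2=0 t=0,i=14
  ....#|#  b1=1 t=0,i=13
  .....|#  b0=1 t=1,i=1
  bits 01100010001011100011111100011011 = 1647197979

1647197979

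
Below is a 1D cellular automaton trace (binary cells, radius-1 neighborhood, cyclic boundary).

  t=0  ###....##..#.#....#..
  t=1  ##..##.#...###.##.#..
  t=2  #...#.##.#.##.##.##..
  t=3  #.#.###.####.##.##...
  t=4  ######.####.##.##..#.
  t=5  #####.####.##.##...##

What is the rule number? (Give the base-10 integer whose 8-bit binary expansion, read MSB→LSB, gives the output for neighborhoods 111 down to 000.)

173

  nb ###: next=#  (t=0,i=1, bit7=1)
  nb ##.: next=.  (t=0,i=2, bit6=0)
  nb #.#: next=#  (t=0,i=12, bit5=1)
  nb #..: next=.  (t=0,i=3, bit4=0)
  nb .##: next=#  (t=0,i=0, bit3=1)
  nb .#.: next=#  (t=0,i=11, bit2=1)
  nb ..#: next=.  (t=0,i=6, bit1=0)
  nb ...: next=#  (t=0,i=4, bit0=1)
  bits 10101101 = 173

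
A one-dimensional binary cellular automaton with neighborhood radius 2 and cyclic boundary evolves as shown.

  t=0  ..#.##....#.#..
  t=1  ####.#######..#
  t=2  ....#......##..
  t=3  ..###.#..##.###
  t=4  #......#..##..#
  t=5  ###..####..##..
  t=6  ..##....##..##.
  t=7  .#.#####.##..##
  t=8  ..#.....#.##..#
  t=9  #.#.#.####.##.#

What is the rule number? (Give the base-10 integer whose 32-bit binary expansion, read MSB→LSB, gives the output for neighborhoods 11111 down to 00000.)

  [31] ##### => .  t=1,i=1
  [30] ####. => .  t=1,i=2
  [29] ###.# => .  t=1,i=3
  [28] ###.. => #  t=1,i=11
  [27] ##.## => #  t=1,i=4
  [26] ##.#. => .  t=3,i=5
  [25] ##..# => #  t=1,i=12
  [24] ##... => #  t=0,i=6
  [23] #.### => .  t=1,i=5
  [22] #.##. => .  t=0,i=4
  [21] #.#.# => .  t=7,i=1
  [20] #.#.. => .  t=0,i=12
  [19] #..## => .  t=1,i=13
  [18] #..#. => .  t=8,i=1
  [17] #...# => .  t=6,i=0
  [16] #.... => #  t=0,i=7
  [15] .#### => .  t=1,i=0
  [14] .###. => .  t=3,i=3
  [13] .##.# => #  t=3,i=10
  [12] .##.. => #  t=0,i=5
  [11] .#.## => #  t=0,i=3
  [10] .#.#. => #  t=0,i=11
  [9] .#..# => #  t=3,i=7
  [8] .#... => .  t=0,i=13
  [7] ..### => .  t=1,i=14
  [6] ..##. => .  t=2,i=11
  [5] ..#.# => #  t=0,i=2
  [4] ..#.. => #  t=2,i=4
  [3] ...## => #  t=2,i=10
  [2] ...#. => #  t=0,i=1
  [1] ....# => #  t=0,i=0
  [0] ..... => .  t=2,i=0
  bits 00011011000000010011111000111110 = 453066302

453066302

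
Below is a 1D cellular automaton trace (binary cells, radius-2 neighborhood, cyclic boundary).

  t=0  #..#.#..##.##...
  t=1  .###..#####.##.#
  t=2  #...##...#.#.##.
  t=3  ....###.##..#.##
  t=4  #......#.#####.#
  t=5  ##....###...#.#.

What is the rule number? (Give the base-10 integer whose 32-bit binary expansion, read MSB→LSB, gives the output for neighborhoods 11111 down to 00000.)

1326201444

  nb #####: next=.  (t=1,i=8, bit31=0)
  nb ####.: next=#  (t=1,i=9, bit30=1)
  nb ###.#: next=.  (t=1,i=10, bit29=0)
  nb ###..: next=.  (t=1,i=3, bit28=0)
  nb ##.##: next=#  (t=0,i=10, bit27=1)
  nb ##.#.: next=#  (t=1,i=14, bit26=1)
  nb ##..#: next=#  (t=1,i=4, bit25=1)
  nb ##...: next=#  (t=0,i=13, bit24=1)
  nb #.###: next=.  (t=1,i=1, bit23=0)
  nb #.##.: next=.  (t=0,i=11, bit22=0)
  nb #.#.#: next=.  (t=1,i=15, bit21=0)
  nb #.#..: next=.  (t=0,i=5, bit20=0)
  nb #..##: next=#  (t=0,i=7, bit19=1)
  nb #..#.: next=#  (t=0,i=2, bit18=1)
  nb #...#: next=.  (t=0,i=14, bit17=0)
  nb #....: next=.  (t=3,i=1, bit16=0)
  nb .####: next=.  (t=1,i=7, bit15=0)
  nb .###.: next=.  (t=1,i=2, bit14=0)
  nb .##.#: next=#  (t=0,i=9, bit13=1)
  nb .##..: next=#  (t=0,i=12, bit12=1)
  nb .#.##: next=#  (t=1,i=0, bit11=1)
  nb .#.#.: next=.  (t=0,i=4, bit10=0)
  nb .#..#: next=#  (t=0,i=1, bit9=1)
  nb .#...: next=.  (t=2,i=1, bit8=0)
  nb ..###: next=.  (t=1,i=6, bit7=0)
  nb ..##.: next=#  (t=0,i=8, bit6=1)
  nb ..#.#: next=#  (t=0,i=3, bit5=1)
  nb ..#..: next=.  (t=0,i=0, bit4=0)
  nb ...##: next=.  (t=2,i=3, bit3=0)
  nb ...#.: next=#  (t=0,i=15, bit2=1)
  nb ....#: next=.  (t=3,i=2, bit1=0)
  nb .....: next=.  (t=4,i=3, bit0=0)
  bits 01001111000011000011101001100100 = 1326201444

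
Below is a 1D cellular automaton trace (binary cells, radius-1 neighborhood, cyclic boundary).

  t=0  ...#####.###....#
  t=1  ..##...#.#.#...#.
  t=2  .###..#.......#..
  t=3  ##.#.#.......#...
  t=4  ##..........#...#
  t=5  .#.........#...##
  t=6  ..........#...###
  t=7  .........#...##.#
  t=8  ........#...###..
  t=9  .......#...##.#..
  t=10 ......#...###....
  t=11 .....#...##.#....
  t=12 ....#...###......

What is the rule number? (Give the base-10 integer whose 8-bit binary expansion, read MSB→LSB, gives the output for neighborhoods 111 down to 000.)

74

  nb ###: next=.  (t=0,i=4, bit7=0)
  nb ##.: next=#  (t=0,i=7, bit6=1)
  nb #.#: next=.  (t=0,i=8, bit5=0)
  nb #..: next=.  (t=0,i=0, bit4=0)
  nb .##: next=#  (t=0,i=3, bit3=1)
  nb .#.: next=.  (t=0,i=16, bit2=0)
  nb ..#: next=#  (t=0,i=2, bit1=1)
  nb ...: next=.  (t=0,i=1, bit0=0)
  bits 01001010 = 74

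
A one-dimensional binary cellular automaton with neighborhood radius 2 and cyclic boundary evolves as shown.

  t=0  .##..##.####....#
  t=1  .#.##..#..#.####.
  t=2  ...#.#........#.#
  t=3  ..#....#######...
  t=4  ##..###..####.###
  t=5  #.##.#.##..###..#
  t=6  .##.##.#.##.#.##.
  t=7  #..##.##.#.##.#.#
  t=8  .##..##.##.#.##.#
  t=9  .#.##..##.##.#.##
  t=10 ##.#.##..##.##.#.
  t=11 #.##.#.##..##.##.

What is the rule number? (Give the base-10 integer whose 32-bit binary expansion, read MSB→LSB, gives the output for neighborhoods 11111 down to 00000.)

4016652303

  ##### -> #   bit 31 = 1  t=3,i=9
  ####. -> #   bit 30 = 1  t=0,i=10
  ###.# -> #   bit 29 = 1  t=4,i=12
  ###.. -> .   bit 28 = 0  t=0,i=11
  ##.## -> #   bit 27 = 1  t=0,i=7
  ##.#. -> #   bit 26 = 1  t=5,i=4
  ##..# -> #   bit 25 = 1  t=0,i=3
  ##... -> #   bit 24 = 1  t=0,i=12
  #.### -> .   bit 23 = 0  t=0,i=8
  #.##. -> #   bit 22 = 1  t=0,i=1
  #.#.# -> #   bit 21 = 1  t=5,i=5
  #.#.. -> .   bit 20 = 0  t=2,i=5
  #..## -> #   bit 19 = 1  t=0,i=4
  #..#. -> .   bit 18 = 0  t=1,i=0
  #...# -> .   bit 17 = 0  t=2,i=1
  #.... -> #   bit 16 = 1  t=0,i=13
  .#### -> .   bit 15 = 0  t=0,i=9
  .###. -> #   bit 14 = 1  t=4,i=5
  .##.# -> .   bit 13 = 0  t=0,i=6
  .##.. -> .   bit 12 = 0  t=0,i=2
  .#.## -> .   bit 11 = 0  t=0,i=0
  .#.#. -> .   bit 10 = 0  t=2,i=4
  .#..# -> .   bit 9 = 0  t=1,i=8
  .#... -> .   bit 8 = 0  t=2,i=0
  ..### -> .   bit 7 = 0  t=3,i=7
  ..##. -> .   bit 6 = 0  t=0,i=5
  ..#.# -> .   bit 5 = 0  t=0,i=16
  ..#.. -> .   bit 4 = 0  t=1,i=7
  ...## -> #   bit 3 = 1  t=3,i=6
  ...#. -> #   bit 2 = 1  t=0,i=15
  ....# -> #   bit 1 = 1  t=0,i=14
  ..... -> #   bit 0 = 1  t=2,i=8
  bits 11101111011010010100000000001111 = 4016652303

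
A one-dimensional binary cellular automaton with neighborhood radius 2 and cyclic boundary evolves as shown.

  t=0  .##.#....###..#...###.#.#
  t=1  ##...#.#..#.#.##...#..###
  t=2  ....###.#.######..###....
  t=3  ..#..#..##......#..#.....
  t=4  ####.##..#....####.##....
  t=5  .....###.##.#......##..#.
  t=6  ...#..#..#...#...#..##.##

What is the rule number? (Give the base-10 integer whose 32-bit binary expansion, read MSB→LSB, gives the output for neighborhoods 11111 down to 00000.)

  nb #####: next=.  (t=1,i=24, bit31=0)
  nb ####.: next=.  (t=1,i=0, bit30=0)
  nb ###.#: next=.  (t=0,i=20, bit29=0)
  nb ###..: next=.  (t=0,i=11, bit28=0)
  nb ##.##: next=.  (t=4,i=4, bit27=0)
  nb ##.#.: next=.  (t=0,i=3, bit26=0)
  nb ##..#: next=#  (t=0,i=12, bit25=1)
  nb ##...: next=.  (t=1,i=2, bit24=0)
  nb #.###: next=.  (t=2,i=10, bit23=0)
  nb #.##.: next=#  (t=0,i=1, bit22=1)
  nb #.#.#: next=#  (t=0,i=22, bit21=1)
  nb #.#..: next=.  (t=0,i=4, bit20=0)
  nb #..##: next=.  (t=1,i=21, bit19=0)
  nb #..#.: next=.  (t=0,i=13, bit18=0)
  nb #...#: next=.  (t=0,i=16, bit17=0)
  nb #....: next=.  (t=0,i=6, bit16=0)
  nb .####: next=.  (t=1,i=23, bit15=0)
  nb .###.: next=#  (t=0,i=10, bit14=1)
  nb .##.#: next=.  (t=0,i=2, bit13=0)
  nb .##..: next=#  (t=1,i=15, bit12=1)
  nb .#.##: next=#  (t=0,i=0, bit11=1)
  nb .#.#.: next=#  (t=0,i=23, bit10=1)
  nb .#..#: next=#  (t=1,i=8, bit9=1)
  nb .#...: next=#  (t=0,i=5, bit8=1)
  nb ..###: next=.  (t=0,i=9, bit7=0)
  nb ..##.: next=.  (t=3,i=8, bit6=0)
  nb ..#.#: next=#  (t=1,i=5, bit5=1)
  nb ..#..: next=#  (t=0,i=14, bit4=1)
  nb ...##: next=.  (t=0,i=8, bit3=0)
  nb ...#.: next=#  (t=1,i=4, bit2=1)
  nb ....#: next=#  (t=0,i=7, bit1=1)
  nb .....: next=.  (t=2,i=0, bit0=0)
  bits 00000010011000000101111100110110 = 39870262

39870262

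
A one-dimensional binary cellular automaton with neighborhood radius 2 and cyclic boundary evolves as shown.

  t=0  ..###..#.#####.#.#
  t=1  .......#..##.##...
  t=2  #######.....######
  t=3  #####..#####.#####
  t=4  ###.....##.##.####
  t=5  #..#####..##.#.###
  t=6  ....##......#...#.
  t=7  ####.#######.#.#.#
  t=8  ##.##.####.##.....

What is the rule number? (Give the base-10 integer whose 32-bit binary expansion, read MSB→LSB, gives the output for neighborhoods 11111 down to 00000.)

  #####|#  b31=1 t=0,i=11
  ####.|.  b30=0 t=0,i=12
  ###.#|#  b29=1 t=0,i=13
  ###..|.  b28=0 t=0,i=4
  ##.##|#  b27=1 t=1,i=12
  ##.#.|#  b26=1 t=0,i=14
  ##..#|.  b25=0 t=0,i=5
  ##...|#  b24=1 t=1,i=15
  #.###|.  b23=0 t=0,i=9
  #.##.|#  b22=1 t=1,i=13
  #.#.#|.  b21=0 t=0,i=15
  #.#..|.  b20=0 t=0,i=17
  #..##|.  b19=0 t=0,i=1
  #..#.|.  b18=0 t=0,i=6
  #...#|.  b17=0 t=6,i=14
  #....|#  b16=1 t=1,i=16
  .####|#  b15=1 t=0,i=10
  .###.|.  b14=0 t=0,i=3
  .##.#|.  b13=0 t=1,i=11
  .##..|#  b12=1 t=1,i=14
  .#.##|.  b11=0 t=0,i=8
  .#.#.|.  b10=0 t=0,i=16
  .#..#|.  b9=0 t=0,i=0
  .#...|#  b8=1 t=6,i=13
  ..###|.  b7=0 t=0,i=2
  ..##.|.  b6=0 t=1,i=10
  ..#.#|#  b5=1 t=0,i=7
  ..#..|.  b4=0 t=1,i=7
  ...##|#  b3=1 t=2,i=11
  ...#.|#  b2=1 t=1,i=6
  ....#|#  b1=1 t=1,i=5
  .....|#  b0=1 t=1,i=0
  bits 10101101010000011001000100101111 = 2906755375

2906755375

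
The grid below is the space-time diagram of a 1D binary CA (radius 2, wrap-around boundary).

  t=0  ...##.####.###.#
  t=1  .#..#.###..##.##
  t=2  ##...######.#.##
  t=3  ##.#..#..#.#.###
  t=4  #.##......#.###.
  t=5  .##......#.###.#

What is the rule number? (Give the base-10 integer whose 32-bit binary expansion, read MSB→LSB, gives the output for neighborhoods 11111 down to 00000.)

1457187844

  ##### -> .   bit 31 = 0  t=2,i=7
  ####. -> #   bit 30 = 1  t=0,i=8
  ###.# -> .   bit 29 = 0  t=0,i=9
  ###.. -> #   bit 28 = 1  t=1,i=8
  ##.## -> .   bit 27 = 0  t=0,i=5
  ##.#. -> #   bit 26 = 1  t=0,i=14
  ##..# -> #   bit 25 = 1  t=1,i=9
  ##... -> .   bit 24 = 0  t=2,i=2
  #.### -> #   bit 23 = 1  t=0,i=6
  #.##. -> #   bit 22 = 1  t=1,i=14
  #.#.# -> .   bit 21 = 0  t=2,i=12
  #.#.. -> #   bit 20 = 1  t=0,i=15
  #..## -> #   bit 19 = 1  t=1,i=10
  #..#. -> .   bit 18 = 0  t=1,i=3
  #...# -> #   bit 17 = 1  t=0,i=1
  #.... -> .   bit 16 = 0  t=4,i=5
  .#### -> #   bit 15 = 1  t=0,i=7
  .###. -> #   bit 14 = 1  t=0,i=12
  .##.# -> #   bit 13 = 1  t=0,i=4
  .##.. -> .   bit 12 = 0  t=4,i=3
  .#.## -> #   bit 11 = 1  t=1,i=5
  .#.#. -> #   bit 10 = 1  t=3,i=10
  .#..# -> .   bit 9 = 0  t=1,i=2
  .#... -> .   bit 8 = 0  t=0,i=0
  ..### -> .   bit 7 = 0  t=2,i=5
  ..##. -> .   bit 6 = 0  t=0,i=3
  ..#.# -> .   bit 5 = 0  t=1,i=4
  ..#.. -> .   bit 4 = 0  t=3,i=6
  ...## -> .   bit 3 = 0  t=0,i=2
  ...#. -> #   bit 2 = 1  t=4,i=9
  ....# -> .   bit 1 = 0  t=4,i=8
  ..... -> .   bit 0 = 0  t=4,i=6
  bits 01010110110110101110110000000100 = 1457187844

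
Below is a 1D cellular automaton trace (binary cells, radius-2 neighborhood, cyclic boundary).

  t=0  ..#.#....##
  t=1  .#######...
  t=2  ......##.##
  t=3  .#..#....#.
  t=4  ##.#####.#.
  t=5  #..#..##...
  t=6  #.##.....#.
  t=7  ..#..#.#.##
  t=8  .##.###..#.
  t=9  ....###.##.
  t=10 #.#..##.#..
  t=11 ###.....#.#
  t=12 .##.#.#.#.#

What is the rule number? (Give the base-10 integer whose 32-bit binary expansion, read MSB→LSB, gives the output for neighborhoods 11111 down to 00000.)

  ##### -> .   bit 31 = 0  t=1,i=3
  ####. -> #   bit 30 = 1  t=1,i=6
  ###.# -> #   bit 29 = 1  t=4,i=7
  ###.. -> #   bit 28 = 1  t=1,i=7
  ##.## -> .   bit 27 = 0  t=2,i=8
  ##.#. -> .   bit 26 = 0  t=4,i=8
  ##..# -> .   bit 25 = 0  t=0,i=0
  ##... -> .   bit 24 = 0  t=1,i=8
  #.### -> #   bit 23 = 1  t=4,i=3
  #.##. -> #   bit 22 = 1  t=2,i=9
  #.#.# -> .   bit 21 = 0  t=4,i=9
  #.#.. -> #   bit 20 = 1  t=0,i=4
  #..## -> .   bit 19 = 0  t=5,i=5
  #..#. -> #   bit 18 = 1  t=0,i=1
  #...# -> #   bit 17 = 1  t=5,i=9
  #.... -> #   bit 16 = 1  t=0,i=6
  .#### -> .   bit 15 = 0  t=1,i=2
  .###. -> #   bit 14 = 1  t=8,i=5
  .##.# -> .   bit 13 = 0  t=2,i=7
  .##.. -> .   bit 12 = 0  t=0,i=10
  .#.## -> .   bit 11 = 0  t=4,i=10
  .#.#. -> #   bit 10 = 1  t=0,i=3
  .#..# -> .   bit 9 = 0  t=3,i=2
  .#... -> #   bit 8 = 1  t=0,i=5
  ..### -> .   bit 7 = 0  t=1,i=1
  ..##. -> .   bit 6 = 0  t=0,i=9
  ..#.# -> #   bit 5 = 1  t=0,i=2
  ..#.. -> #   bit 4 = 1  t=3,i=1
  ...## -> .   bit 3 = 0  t=0,i=8
  ...#. -> .   bit 2 = 0  t=3,i=8
  ....# -> #   bit 1 = 1  t=0,i=7
  ..... -> .   bit 0 = 0  t=2,i=2
  bits 01110000110101110100010100110010 = 1893156146

1893156146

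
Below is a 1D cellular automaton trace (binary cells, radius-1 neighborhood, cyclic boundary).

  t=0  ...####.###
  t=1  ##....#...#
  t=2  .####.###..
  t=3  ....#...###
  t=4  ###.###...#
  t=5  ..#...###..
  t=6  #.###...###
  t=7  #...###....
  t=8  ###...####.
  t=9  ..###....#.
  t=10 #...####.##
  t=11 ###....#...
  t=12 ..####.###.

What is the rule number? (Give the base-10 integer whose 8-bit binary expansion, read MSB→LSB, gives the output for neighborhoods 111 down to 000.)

85

  nb ###: next=.  (t=0,i=4, bit7=0)
  nb ##.: next=#  (t=0,i=6, bit6=1)
  nb #.#: next=.  (t=0,i=7, bit5=0)
  nb #..: next=#  (t=0,i=0, bit4=1)
  nb .##: next=.  (t=0,i=3, bit3=0)
  nb .#.: next=#  (t=1,i=6, bit2=1)
  nb ..#: next=.  (t=0,i=2, bit1=0)
  nb ...: next=#  (t=0,i=1, bit0=1)
  bits 01010101 = 85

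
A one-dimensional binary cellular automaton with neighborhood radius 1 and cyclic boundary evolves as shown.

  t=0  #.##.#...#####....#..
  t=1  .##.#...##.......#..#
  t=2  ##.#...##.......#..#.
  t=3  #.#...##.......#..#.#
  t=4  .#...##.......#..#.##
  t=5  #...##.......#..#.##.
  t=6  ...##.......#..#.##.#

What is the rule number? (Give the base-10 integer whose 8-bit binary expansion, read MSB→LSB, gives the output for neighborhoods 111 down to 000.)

  nb ###: next=.  (t=0,i=10, bit7=0)
  nb ##.: next=.  (t=0,i=3, bit6=0)
  nb #.#: next=#  (t=0,i=1, bit5=1)
  nb #..: next=.  (t=0,i=6, bit4=0)
  nb .##: next=#  (t=0,i=2, bit3=1)
  nb .#.: next=.  (t=0,i=0, bit2=0)
  nb ..#: next=#  (t=0,i=8, bit1=1)
  nb ...: next=.  (t=0,i=7, bit0=0)
  bits 00101010 = 42

42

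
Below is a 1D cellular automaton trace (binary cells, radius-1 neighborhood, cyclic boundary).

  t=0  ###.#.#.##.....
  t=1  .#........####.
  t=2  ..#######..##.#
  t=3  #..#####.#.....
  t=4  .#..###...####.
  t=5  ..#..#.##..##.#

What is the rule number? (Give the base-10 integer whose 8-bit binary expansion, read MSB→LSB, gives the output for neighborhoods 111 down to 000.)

145

  ###|#  b7=1 t=0,i=1
  ##.|.  b6=0 t=0,i=2
  #.#|.  b5=0 t=0,i=3
  #..|#  b4=1 t=0,i=10
  .##|.  b3=0 t=0,i=0
  .#.|.  b2=0 t=0,i=4
  ..#|.  b1=0 t=0,i=14
  ...|#  b0=1 t=0,i=11
  bits 10010001 = 145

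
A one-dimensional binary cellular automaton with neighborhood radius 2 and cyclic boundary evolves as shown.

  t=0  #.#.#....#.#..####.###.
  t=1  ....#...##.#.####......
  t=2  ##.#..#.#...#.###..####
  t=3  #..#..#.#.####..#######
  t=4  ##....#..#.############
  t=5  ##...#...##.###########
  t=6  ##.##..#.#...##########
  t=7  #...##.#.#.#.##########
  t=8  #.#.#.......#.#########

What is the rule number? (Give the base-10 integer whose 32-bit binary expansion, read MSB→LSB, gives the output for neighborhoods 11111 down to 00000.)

3524958437

  nb #####: next=#  (t=2,i=21, bit31=1)
  nb ####.: next=#  (t=0,i=16, bit30=1)
  nb ###.#: next=.  (t=0,i=17, bit29=0)
  nb ###..: next=#  (t=1,i=16, bit28=1)
  nb ##.##: next=.  (t=0,i=18, bit27=0)
  nb ##.#.: next=.  (t=0,i=22, bit26=0)
  nb ##..#: next=#  (t=2,i=17, bit25=1)
  nb ##...: next=.  (t=1,i=17, bit24=0)
  nb #.###: next=.  (t=0,i=19, bit23=0)
  nb #.##.: next=.  (t=6,i=3, bit22=0)
  nb #.#.#: next=.  (t=0,i=0, bit21=0)
  nb #.#..: next=#  (t=0,i=4, bit20=1)
  nb #..##: next=#  (t=0,i=13, bit19=1)
  nb #..#.: next=.  (t=2,i=5, bit18=0)
  nb #...#: next=#  (t=1,i=6, bit17=1)
  nb #....: next=.  (t=0,i=6, bit16=0)
  nb .####: next=#  (t=0,i=15, bit15=1)
  nb .###.: next=.  (t=0,i=20, bit14=0)
  nb .##.#: next=.  (t=1,i=9, bit13=0)
  nb .##..: next=#  (t=6,i=4, bit12=1)
  nb .#.##: next=#  (t=1,i=12, bit11=1)
  nb .#.#.: next=.  (t=0,i=1, bit10=0)
  nb .#..#: next=.  (t=0,i=12, bit9=0)
  nb .#...: next=.  (t=0,i=5, bit8=0)
  nb ..###: next=#  (t=0,i=14, bit7=1)
  nb ..##.: next=#  (t=1,i=8, bit6=1)
  nb ..#.#: next=#  (t=0,i=9, bit5=1)
  nb ..#..: next=.  (t=1,i=4, bit4=0)
  nb ...##: next=.  (t=1,i=7, bit3=0)
  nb ...#.: next=#  (t=0,i=8, bit2=1)
  nb ....#: next=.  (t=0,i=7, bit1=0)
  nb .....: next=#  (t=1,i=0, bit0=1)
  bits 11010010000110101001100011100101 = 3524958437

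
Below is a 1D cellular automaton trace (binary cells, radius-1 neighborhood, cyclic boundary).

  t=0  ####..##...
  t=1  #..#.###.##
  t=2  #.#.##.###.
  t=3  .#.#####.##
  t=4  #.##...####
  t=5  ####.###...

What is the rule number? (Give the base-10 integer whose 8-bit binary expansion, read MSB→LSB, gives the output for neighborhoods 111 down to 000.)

  ###|.  b7=0 t=0,i=1
  ##.|#  b6=1 t=0,i=3
  #.#|#  b5=1 t=1,i=4
  #..|.  b4=0 t=0,i=4
  .##|#  b3=1 t=0,i=0
  .#.|.  b2=0 t=1,i=3
  ..#|#  b1=1 t=0,i=5
  ...|#  b0=1 t=0,i=9
  bits 01101011 = 107

107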